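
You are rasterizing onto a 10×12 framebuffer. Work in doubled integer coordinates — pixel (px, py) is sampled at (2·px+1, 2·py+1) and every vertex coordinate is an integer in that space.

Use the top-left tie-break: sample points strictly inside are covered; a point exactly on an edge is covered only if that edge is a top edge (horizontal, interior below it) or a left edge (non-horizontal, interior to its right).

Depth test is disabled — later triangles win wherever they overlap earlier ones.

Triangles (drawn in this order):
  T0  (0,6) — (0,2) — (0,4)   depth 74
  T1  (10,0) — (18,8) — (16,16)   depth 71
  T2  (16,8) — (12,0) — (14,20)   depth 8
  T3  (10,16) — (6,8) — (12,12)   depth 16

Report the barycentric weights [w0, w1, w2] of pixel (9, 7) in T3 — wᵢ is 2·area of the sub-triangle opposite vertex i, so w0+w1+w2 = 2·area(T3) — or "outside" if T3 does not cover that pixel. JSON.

T0:
  degenerate (2·area = 0) — covers nothing
T1:
  2·area = 80
  edge (10, 0)→(18, 8): d=(8,8) right/bottom  bias=-1
  edge (18, 8)→(16, 16): d=(-2,8) right/bottom  bias=-1
  edge (16, 16)→(10, 0): d=(-6,-16) top-left  bias=+0
    (5,0)@(11, 1): e=[0,70,10] → ·  [on edge]
    (6,1)@(13, 3): e=[0,50,30] → ·  [on edge]
    (6,2)@(13, 5): e=[16,46,18] → █
    (7,2)@(15, 5): e=[0,30,50] → ·  [on edge]
    (6,3)@(13, 7): e=[32,42,6] → █
    (7,3)@(15, 7): e=[16,26,38] → █
    (8,3)@(17, 7): e=[0,10,70] → ·  [on edge]
    (6,4)@(13, 9): e=[48,38,-6] → ·
    (7,4)@(15, 9): e=[32,22,26] → █
    (8,4)@(17, 9): e=[16,6,58] → █
    (9,4)@(19, 9): e=[0,-10,90] → ·  [on edge]
    (7,5)@(15, 11): e=[48,18,14] → █
  covered (8 px):
    · · · · · · · · · ·
    · · · · · · · · · ·
    · · · · · · █ · · ·
    · · · · · · █ █ · ·
    · · · · · · · █ █ ·
    · · · · · · · █ █ ·
    · · · · · · · █ · ·
    · · · · · · · · · ·
    · · · · · · · · · ·
    · · · · · · · · · ·
    · · · · · · · · · ·
    · · · · · · · · · ·
T2:
  2·area = 64  (B↔C swapped to make it positive)
  edge (16, 8)→(14, 20): d=(-2,12) right/bottom  bias=-1
  edge (14, 20)→(12, 0): d=(-2,-20) top-left  bias=+0
  edge (12, 0)→(16, 8): d=(4,8) right/bottom  bias=-1
    (6,1)@(13, 3): e=[46,14,4] → █
    (7,1)@(15, 3): e=[22,54,-12] → ·
    (6,2)@(13, 5): e=[42,10,12] → █
    (7,2)@(15, 5): e=[18,50,-4] → ·
    (6,3)@(13, 7): e=[38,6,20] → █
    (7,3)@(15, 7): e=[14,46,4] → █
    (8,3)@(17, 7): e=[-10,86,-12] → ·
    (6,4)@(13, 9): e=[34,2,28] → █
    (8,4)@(17, 9): e=[-14,82,-4] → ·
    (6,5)@(13, 11): e=[30,-2,36] → ·
    (7,5)@(15, 11): e=[6,38,20] → █
    (8,5)@(17, 11): e=[-18,78,4] → ·
  covered (8 px):
    · · · · · · · · · ·
    · · · · · · █ · · ·
    · · · · · · █ · · ·
    · · · · · · █ █ · ·
    · · · · · · █ █ · ·
    · · · · · · · █ · ·
    · · · · · · · █ · ·
    · · · · · · · · · ·
    · · · · · · · · · ·
    · · · · · · · · · ·
    · · · · · · · · · ·
    · · · · · · · · · ·
T3:
  2·area = 32
  edge (10, 16)→(6, 8): d=(-4,-8) top-left  bias=+0
  edge (6, 8)→(12, 12): d=(6,4) right/bottom  bias=-1
  edge (12, 12)→(10, 16): d=(-2,4) right/bottom  bias=-1
    (3,4)@(7, 9): e=[4,2,26] → █
    (4,4)@(9, 9): e=[20,-6,18] → ·
    (3,5)@(7, 11): e=[-4,14,22] → ·
    (4,5)@(9, 11): e=[12,6,14] → █
    (5,5)@(11, 11): e=[28,-2,6] → ·
    (4,6)@(9, 13): e=[4,18,10] → █
    (5,6)@(11, 13): e=[20,10,2] → █
    (6,6)@(13, 13): e=[36,2,-6] → ·
    (4,7)@(9, 15): e=[-4,30,6] → ·
    (5,7)@(11, 15): e=[12,22,-2] → ·
  covered (4 px):
    · · · · · · · · · ·
    · · · · · · · · · ·
    · · · · · · · · · ·
    · · · · · · · · · ·
    · · · █ · · · · · ·
    · · · · █ · · · · ·
    · · · · █ █ · · · ·
    · · · · · · · · · ·
    · · · · · · · · · ·
    · · · · · · · · · ·
    · · · · · · · · · ·
    · · · · · · · · · ·

Result: "outside"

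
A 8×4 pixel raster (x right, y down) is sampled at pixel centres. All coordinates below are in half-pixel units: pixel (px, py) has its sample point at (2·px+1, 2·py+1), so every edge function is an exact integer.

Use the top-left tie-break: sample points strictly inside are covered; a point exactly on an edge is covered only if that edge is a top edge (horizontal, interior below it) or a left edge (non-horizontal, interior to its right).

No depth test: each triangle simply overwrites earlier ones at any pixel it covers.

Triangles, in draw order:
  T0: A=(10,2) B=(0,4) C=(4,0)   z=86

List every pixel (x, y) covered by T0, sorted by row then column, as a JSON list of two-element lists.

T0:
  2·area = 32
  edge (10, 2)→(0, 4): d=(-10,2) right/bottom  bias=-1
  edge (0, 4)→(4, 0): d=(4,-4) top-left  bias=+0
  edge (4, 0)→(10, 2): d=(6,2) right/bottom  bias=-1
    (1,0)@(3, 1): e=[24,0,8] → █  [on edge]
    (2,0)@(5, 1): e=[20,8,4] → █
    (3,0)@(7, 1): e=[16,16,0] → ·  [on edge]
    (7,0)@(15, 1): e=[0,48,-16] → ·  [on edge]
    (0,1)@(1, 3): e=[8,0,24] → █  [on edge]
    (2,1)@(5, 3): e=[0,16,16] → ·  [on edge]
    (6,1)@(13, 3): e=[-16,48,0] → ·  [on edge]
    (0,2)@(1, 5): e=[-12,8,36] → ·
    (1,2)@(3, 5): e=[-16,16,32] → ·
  covered (4 px):
    · █ █ · · · · ·
    █ █ · · · · · ·
    · · · · · · · ·
    · · · · · · · ·

Result: [[1,0],[2,0],[0,1],[1,1]]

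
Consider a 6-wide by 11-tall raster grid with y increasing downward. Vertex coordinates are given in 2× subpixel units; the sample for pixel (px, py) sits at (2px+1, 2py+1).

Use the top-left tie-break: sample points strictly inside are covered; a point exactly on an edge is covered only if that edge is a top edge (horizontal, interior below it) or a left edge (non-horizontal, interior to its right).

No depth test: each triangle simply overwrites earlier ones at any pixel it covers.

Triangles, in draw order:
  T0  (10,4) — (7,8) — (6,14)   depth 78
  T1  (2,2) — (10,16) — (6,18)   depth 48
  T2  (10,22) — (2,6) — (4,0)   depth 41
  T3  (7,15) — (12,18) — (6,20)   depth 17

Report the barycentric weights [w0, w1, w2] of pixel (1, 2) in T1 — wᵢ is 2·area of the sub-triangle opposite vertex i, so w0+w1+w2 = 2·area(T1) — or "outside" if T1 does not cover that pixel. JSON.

T0:
  2·area = 14  (B↔C swapped to make it positive)
  edge (10, 4)→(6, 14): d=(-4,10) right/bottom  bias=-1
  edge (6, 14)→(7, 8): d=(1,-6) top-left  bias=+0
  edge (7, 8)→(10, 4): d=(3,-4) top-left  bias=+0
    (3,4)@(7, 9): e=[10,1,3] → █
    (4,4)@(9, 9): e=[-10,13,11] → ·
    (3,5)@(7, 11): e=[2,3,9] → █
    (4,5)@(9, 11): e=[-18,15,17] → ·
    (3,6)@(7, 13): e=[-6,5,15] → ·
  covered (2 px):
    · · · · · ·
    · · · · · ·
    · · · · · ·
    · · · · · ·
    · · · █ · ·
    · · · █ · ·
    · · · · · ·
    · · · · · ·
    · · · · · ·
    · · · · · ·
    · · · · · ·
T1:
  2·area = 72
  edge (2, 2)→(10, 16): d=(8,14) right/bottom  bias=-1
  edge (10, 16)→(6, 18): d=(-4,2) right/bottom  bias=-1
  edge (6, 18)→(2, 2): d=(-4,-16) top-left  bias=+0
    (1,2)@(3, 5): e=[10,58,4] → █
    (2,2)@(5, 5): e=[-18,54,36] → ·
    (1,3)@(3, 7): e=[26,50,-4] → ·
    (2,4)@(5, 9): e=[14,38,20] → █
    (3,4)@(7, 9): e=[-14,34,52] → ·
    (2,5)@(5, 11): e=[30,30,12] → █
    (3,5)@(7, 11): e=[2,26,44] → █
    (4,5)@(9, 11): e=[-26,22,76] → ·
    (2,6)@(5, 13): e=[46,22,4] → █
    (4,6)@(9, 13): e=[-10,14,68] → ·
    (2,7)@(5, 15): e=[62,14,-4] → ·
    (3,7)@(7, 15): e=[34,10,28] → █
  covered (9 px):
    · · · · · ·
    · · · · · ·
    · █ · · · ·
    · · · · · ·
    · · █ · · ·
    · · █ █ · ·
    · · █ █ · ·
    · · · █ █ ·
    · · · █ · ·
    · · · · · ·
    · · · · · ·
T2:
  2·area = 80
  edge (10, 22)→(2, 6): d=(-8,-16) top-left  bias=+0
  edge (2, 6)→(4, 0): d=(2,-6) top-left  bias=+0
  edge (4, 0)→(10, 22): d=(6,22) right/bottom  bias=-1
    (1,1)@(3, 3): e=[40,0,40] → █  [on edge]
    (2,1)@(5, 3): e=[72,12,-4] → ·
    (1,2)@(3, 5): e=[24,4,52] → █
    (2,2)@(5, 5): e=[56,16,8] → █
    (3,2)@(7, 5): e=[88,28,-36] → ·
    (1,3)@(3, 7): e=[8,8,64] → █
    (3,3)@(7, 7): e=[72,32,-24] → ·
    (0,4)@(1, 9): e=[-40,0,120] → ·  [on edge]
    (1,4)@(3, 9): e=[-8,12,76] → ·
    (2,4)@(5, 9): e=[24,24,32] → █
    (3,4)@(7, 9): e=[56,36,-12] → ·
    (2,5)@(5, 11): e=[8,28,44] → █
    (3,5)@(7, 11): e=[40,40,0] → ·  [on edge]
  covered (10 px):
    · · · · · ·
    · █ · · · ·
    · █ █ · · ·
    · █ █ · · ·
    · · █ · · ·
    · · █ · · ·
    · · · █ · ·
    · · · █ · ·
    · · · · · ·
    · · · · █ ·
    · · · · · ·
T3:
  2·area = 28
  edge (7, 15)→(12, 18): d=(5,3) right/bottom  bias=-1
  edge (12, 18)→(6, 20): d=(-6,2) right/bottom  bias=-1
  edge (6, 20)→(7, 15): d=(1,-5) top-left  bias=+0
    (4,2)@(9, 5): e=[-56,84,0] → ·  [on edge]
    (3,7)@(7, 15): e=[0,28,0] → ·  [on edge]
    (3,8)@(7, 17): e=[10,16,2] → █
    (4,8)@(9, 17): e=[4,12,12] → █
    (5,8)@(11, 17): e=[-2,8,22] → ·
    (3,9)@(7, 19): e=[20,4,4] → █
    (4,9)@(9, 19): e=[14,0,14] → ·  [on edge]
    (1,10)@(3, 21): e=[42,0,-14] → ·  [on edge]
    (3,10)@(7, 21): e=[30,-8,6] → ·
  covered (3 px):
    · · · · · ·
    · · · · · ·
    · · · · · ·
    · · · · · ·
    · · · · · ·
    · · · · · ·
    · · · · · ·
    · · · · · ·
    · · · █ █ ·
    · · · █ · ·
    · · · · · ·

Result: [58,4,10]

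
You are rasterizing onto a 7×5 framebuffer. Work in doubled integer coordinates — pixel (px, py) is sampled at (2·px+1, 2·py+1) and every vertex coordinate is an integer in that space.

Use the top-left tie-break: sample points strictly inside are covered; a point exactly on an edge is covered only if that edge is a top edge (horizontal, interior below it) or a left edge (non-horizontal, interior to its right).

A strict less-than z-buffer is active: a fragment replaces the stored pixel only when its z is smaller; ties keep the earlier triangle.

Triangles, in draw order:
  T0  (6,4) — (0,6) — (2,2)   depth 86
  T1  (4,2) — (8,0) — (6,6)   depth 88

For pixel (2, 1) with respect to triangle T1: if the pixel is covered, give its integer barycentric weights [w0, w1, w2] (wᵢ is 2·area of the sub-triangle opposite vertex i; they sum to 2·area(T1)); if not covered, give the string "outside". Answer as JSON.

T0:
  2·area = 20
  edge (6, 4)→(0, 6): d=(-6,2) right/bottom  bias=-1
  edge (0, 6)→(2, 2): d=(2,-4) top-left  bias=+0
  edge (2, 2)→(6, 4): d=(4,2) right/bottom  bias=-1
    (1,1)@(3, 3): e=[12,6,2] → #
    (2,1)@(5, 3): e=[8,14,-2] → ·
    (4,1)@(9, 3): e=[0,30,-10] → ·  [on edge]
    (0,2)@(1, 5): e=[4,2,14] → #
    (1,2)@(3, 5): e=[0,10,10] → ·  [on edge]
    (0,3)@(1, 7): e=[-8,6,22] → ·
  covered (2 px):
    · · · · · · ·
    · # · · · · ·
    # · · · · · ·
    · · · · · · ·
    · · · · · · ·
T1:
  2·area = 20
  edge (4, 2)→(8, 0): d=(4,-2) top-left  bias=+0
  edge (8, 0)→(6, 6): d=(-2,6) right/bottom  bias=-1
  edge (6, 6)→(4, 2): d=(-2,-4) top-left  bias=+0
    (3,0)@(7, 1): e=[2,4,14] → #
    (4,0)@(9, 1): e=[6,-8,22] → ·
    (2,1)@(5, 3): e=[6,12,2] → #
    (3,1)@(7, 3): e=[10,0,10] → ·  [on edge]
    (2,2)@(5, 5): e=[14,8,-2] → ·
    (2,4)@(5, 9): e=[30,0,-10] → ·  [on edge]
  covered (2 px):
    · · · # · · ·
    · · # · · · ·
    · · · · · · ·
    · · · · · · ·
    · · · · · · ·

Final: [12,2,6]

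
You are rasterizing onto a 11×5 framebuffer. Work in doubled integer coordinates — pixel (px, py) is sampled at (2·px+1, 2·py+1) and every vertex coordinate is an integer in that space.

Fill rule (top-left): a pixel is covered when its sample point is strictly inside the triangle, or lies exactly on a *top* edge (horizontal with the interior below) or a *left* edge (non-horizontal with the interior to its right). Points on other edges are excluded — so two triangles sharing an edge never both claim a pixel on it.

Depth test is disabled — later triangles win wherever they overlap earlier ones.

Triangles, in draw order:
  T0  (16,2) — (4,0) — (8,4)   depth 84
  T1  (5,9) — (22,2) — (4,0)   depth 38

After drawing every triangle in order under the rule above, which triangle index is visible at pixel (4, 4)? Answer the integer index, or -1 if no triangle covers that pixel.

T0:
  2·area = 40  (B↔C swapped to make it positive)
  edge (16, 2)→(8, 4): d=(-8,2) right/bottom  bias=-1
  edge (8, 4)→(4, 0): d=(-4,-4) top-left  bias=+0
  edge (4, 0)→(16, 2): d=(12,2) right/bottom  bias=-1
    (2,0)@(5, 1): e=[30,0,10] → #  [on edge]
    (3,0)@(7, 1): e=[26,8,6] → #
    (4,0)@(9, 1): e=[22,16,2] → #
    (5,0)@(11, 1): e=[18,24,-2] → ·
    (2,1)@(5, 3): e=[14,-8,34] → ·
    (3,1)@(7, 3): e=[10,0,30] → #  [on edge]
    (5,1)@(11, 3): e=[2,16,22] → #
    (6,1)@(13, 3): e=[-2,24,18] → ·
    (3,2)@(7, 5): e=[-6,-8,54] → ·
    (4,2)@(9, 5): e=[-10,0,50] → ·  [on edge]
    (5,2)@(11, 5): e=[-14,8,46] → ·
    (5,3)@(11, 7): e=[-30,0,70] → ·  [on edge]
    (6,4)@(13, 9): e=[-50,0,90] → ·  [on edge]
  covered (6 px):
    · · # # # · · · · · ·
    · · · # # # · · · · ·
    · · · · · · · · · · ·
    · · · · · · · · · · ·
    · · · · · · · · · · ·
T1:
  2·area = 160  (B↔C swapped to make it positive)
  edge (5, 9)→(4, 0): d=(-1,-9) top-left  bias=+0
  edge (4, 0)→(22, 2): d=(18,2) right/bottom  bias=-1
  edge (22, 2)→(5, 9): d=(-17,7) right/bottom  bias=-1
    (2,0)@(5, 1): e=[8,16,136] → #
    (3,0)@(7, 1): e=[26,12,122] → #
    (4,0)@(9, 1): e=[44,8,108] → #
    (5,0)@(11, 1): e=[62,4,94] → #
    (6,0)@(13, 1): e=[80,0,80] → ·  [on edge]
    (2,1)@(5, 3): e=[6,52,102] → #
    (6,1)@(13, 3): e=[78,36,46] → #
    (7,1)@(15, 3): e=[96,32,32] → #
    (8,1)@(17, 3): e=[114,28,18] → #
    (9,1)@(19, 3): e=[132,24,4] → #
    (10,1)@(21, 3): e=[150,20,-10] → ·
    (2,2)@(5, 5): e=[4,88,68] → #
    (2,4)@(5, 9): e=[0,160,0] → ·  [on edge]
  covered (20 px):
    · · # # # # · · · · ·
    · · # # # # # # # # ·
    · · # # # # # · · · ·
    · · # # # · · · · · ·
    · · · · · · · · · · ·

Z-buffer (winner per pixel, '.' = empty):
  . . 1 1 1 1 . . . . .
  . . 1 1 1 1 1 1 1 1 .
  . . 1 1 1 1 1 . . . .
  . . 1 1 1 . . . . . .
  . . . . . . . . . . .

Result: -1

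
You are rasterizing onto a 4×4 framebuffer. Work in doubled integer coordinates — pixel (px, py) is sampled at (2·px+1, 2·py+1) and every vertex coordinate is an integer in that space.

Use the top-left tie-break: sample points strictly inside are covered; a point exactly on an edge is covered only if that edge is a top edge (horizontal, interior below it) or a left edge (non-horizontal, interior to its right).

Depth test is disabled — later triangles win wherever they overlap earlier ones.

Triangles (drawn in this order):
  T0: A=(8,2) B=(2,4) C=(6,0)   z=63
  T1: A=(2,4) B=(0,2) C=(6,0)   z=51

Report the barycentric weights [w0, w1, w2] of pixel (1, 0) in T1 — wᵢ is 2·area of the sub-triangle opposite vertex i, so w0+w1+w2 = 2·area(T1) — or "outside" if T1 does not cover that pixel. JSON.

T0:
  2·area = 16
  edge (8, 2)→(2, 4): d=(-6,2) right/bottom  bias=-1
  edge (2, 4)→(6, 0): d=(4,-4) top-left  bias=+0
  edge (6, 0)→(8, 2): d=(2,2) right/bottom  bias=-1
    (2,0)@(5, 1): e=[12,0,4] → #  [on edge]
    (3,0)@(7, 1): e=[8,8,0] → ·  [on edge]
    (1,1)@(3, 3): e=[4,0,12] → #  [on edge]
    (2,1)@(5, 3): e=[0,8,8] → ·  [on edge]
    (0,2)@(1, 5): e=[-4,0,20] → ·  [on edge]
    (1,2)@(3, 5): e=[-8,8,16] → ·
  covered (2 px):
    · · # ·
    · # · ·
    · · · ·
    · · · ·
T1:
  2·area = 16
  edge (2, 4)→(0, 2): d=(-2,-2) top-left  bias=+0
  edge (0, 2)→(6, 0): d=(6,-2) top-left  bias=+0
  edge (6, 0)→(2, 4): d=(-4,4) right/bottom  bias=-1
    (1,0)@(3, 1): e=[8,0,8] → #  [on edge]
    (2,0)@(5, 1): e=[12,4,0] → ·  [on edge]
    (0,1)@(1, 3): e=[0,8,8] → #  [on edge]
    (1,1)@(3, 3): e=[4,12,0] → ·  [on edge]
    (0,2)@(1, 5): e=[-4,20,0] → ·  [on edge]
    (1,2)@(3, 5): e=[0,24,-8] → ·  [on edge]
    (2,3)@(5, 7): e=[0,40,-24] → ·  [on edge]
  covered (2 px):
    · # · ·
    # · · ·
    · · · ·
    · · · ·

Answer: [0,8,8]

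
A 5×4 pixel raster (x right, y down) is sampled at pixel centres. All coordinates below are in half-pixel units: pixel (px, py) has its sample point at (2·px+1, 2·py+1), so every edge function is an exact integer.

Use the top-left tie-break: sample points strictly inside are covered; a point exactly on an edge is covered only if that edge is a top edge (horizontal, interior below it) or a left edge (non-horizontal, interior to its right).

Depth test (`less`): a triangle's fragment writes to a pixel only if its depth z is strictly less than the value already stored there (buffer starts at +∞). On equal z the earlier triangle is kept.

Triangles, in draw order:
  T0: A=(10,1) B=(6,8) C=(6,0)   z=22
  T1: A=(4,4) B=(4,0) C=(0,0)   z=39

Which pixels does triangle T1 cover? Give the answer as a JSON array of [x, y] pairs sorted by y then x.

T0:
  2·area = 32
  edge (10, 1)→(6, 8): d=(-4,7) right/bottom  bias=-1
  edge (6, 8)→(6, 0): d=(0,-8) top-left  bias=+0
  edge (6, 0)→(10, 1): d=(4,1) right/bottom  bias=-1
    (3,0)@(7, 1): e=[21,8,3] → █
    (4,0)@(9, 1): e=[7,24,1] → █
    (3,1)@(7, 3): e=[13,8,11] → █
    (4,1)@(9, 3): e=[-1,24,9] → ·
    (3,2)@(7, 5): e=[5,8,19] → █
    (4,2)@(9, 5): e=[-9,24,17] → ·
    (3,3)@(7, 7): e=[-3,8,27] → ·
  covered (4 px):
    · · · █ █
    · · · █ ·
    · · · █ ·
    · · · · ·
T1:
  2·area = 16  (B↔C swapped to make it positive)
  edge (4, 4)→(0, 0): d=(-4,-4) top-left  bias=+0
  edge (0, 0)→(4, 0): d=(4,0) top-left  bias=+0
  edge (4, 0)→(4, 4): d=(0,4) right/bottom  bias=-1
    (0,0)@(1, 1): e=[0,4,12] → █  [on edge]
    (1,0)@(3, 1): e=[8,4,4] → █
    (2,0)@(5, 1): e=[16,4,-4] → ·
    (0,1)@(1, 3): e=[-8,12,12] → ·
    (1,1)@(3, 3): e=[0,12,4] → █  [on edge]
    (2,1)@(5, 3): e=[8,12,-4] → ·
    (1,2)@(3, 5): e=[-8,20,4] → ·
    (2,2)@(5, 5): e=[0,20,-4] → ·  [on edge]
    (3,3)@(7, 7): e=[0,28,-12] → ·  [on edge]
  covered (3 px):
    █ █ · · ·
    · █ · · ·
    · · · · ·
    · · · · ·

Answer: [[0,0],[1,0],[1,1]]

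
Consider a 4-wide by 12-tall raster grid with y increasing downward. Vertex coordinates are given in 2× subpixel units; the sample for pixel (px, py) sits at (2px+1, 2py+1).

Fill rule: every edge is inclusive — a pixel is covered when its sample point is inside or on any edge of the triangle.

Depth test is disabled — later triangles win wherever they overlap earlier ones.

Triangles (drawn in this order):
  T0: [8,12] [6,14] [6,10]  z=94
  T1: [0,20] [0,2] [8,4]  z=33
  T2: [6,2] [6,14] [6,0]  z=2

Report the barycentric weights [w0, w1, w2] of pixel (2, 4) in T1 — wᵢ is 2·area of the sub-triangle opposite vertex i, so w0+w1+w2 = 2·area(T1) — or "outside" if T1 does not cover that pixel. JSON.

T0:
  2·area = 8
  edge (8, 12)→(6, 14): d=(-2,2) inclusive
  edge (6, 14)→(6, 10): d=(0,-4) inclusive
  edge (6, 10)→(8, 12): d=(2,2) inclusive
    (0,2)@(1, 5): e=[28,-20,0] → ·  [on edge]
    (1,3)@(3, 7): e=[20,-12,0] → ·  [on edge]
    (2,4)@(5, 9): e=[12,-4,0] → ·  [on edge]
    (3,5)@(7, 11): e=[4,4,0] → #  [on edge]
    (3,6)@(7, 13): e=[0,4,4] → #  [on edge]
    (2,7)@(5, 15): e=[0,-4,12] → ·  [on edge]
    (3,7)@(7, 15): e=[-4,4,8] → ·
    (1,8)@(3, 17): e=[0,-12,20] → ·  [on edge]
    (0,9)@(1, 19): e=[0,-20,28] → ·  [on edge]
  covered (2 px):
    · · · ·
    · · · ·
    · · · ·
    · · · ·
    · · · ·
    · · · #
    · · · #
    · · · ·
    · · · ·
    · · · ·
    · · · ·
    · · · ·
T1:
  2·area = 144
  edge (0, 20)→(0, 2): d=(0,-18) inclusive
  edge (0, 2)→(8, 4): d=(8,2) inclusive
  edge (8, 4)→(0, 20): d=(-8,16) inclusive
    (0,1)@(1, 3): e=[18,6,120] → #
    (1,1)@(3, 3): e=[54,2,88] → #
    (2,1)@(5, 3): e=[90,-2,56] → ·
    (0,2)@(1, 5): e=[18,22,104] → #
    (2,2)@(5, 5): e=[90,14,40] → #
    (3,2)@(7, 5): e=[126,10,8] → #
    (0,3)@(1, 7): e=[18,38,88] → #
    (3,3)@(7, 7): e=[126,26,-8] → ·
    (0,4)@(1, 9): e=[18,54,72] → #
    (3,4)@(7, 9): e=[126,42,-24] → ·
    (0,5)@(1, 11): e=[18,70,56] → #
    (2,5)@(5, 11): e=[90,62,-8] → ·
  covered (18 px):
    · · · ·
    # # · ·
    # # # #
    # # # ·
    # # # ·
    # # · ·
    # # · ·
    # · · ·
    # · · ·
    · · · ·
    · · · ·
    · · · ·
T2:
  degenerate (2·area = 0) — covers nothing

Result: [46,8,90]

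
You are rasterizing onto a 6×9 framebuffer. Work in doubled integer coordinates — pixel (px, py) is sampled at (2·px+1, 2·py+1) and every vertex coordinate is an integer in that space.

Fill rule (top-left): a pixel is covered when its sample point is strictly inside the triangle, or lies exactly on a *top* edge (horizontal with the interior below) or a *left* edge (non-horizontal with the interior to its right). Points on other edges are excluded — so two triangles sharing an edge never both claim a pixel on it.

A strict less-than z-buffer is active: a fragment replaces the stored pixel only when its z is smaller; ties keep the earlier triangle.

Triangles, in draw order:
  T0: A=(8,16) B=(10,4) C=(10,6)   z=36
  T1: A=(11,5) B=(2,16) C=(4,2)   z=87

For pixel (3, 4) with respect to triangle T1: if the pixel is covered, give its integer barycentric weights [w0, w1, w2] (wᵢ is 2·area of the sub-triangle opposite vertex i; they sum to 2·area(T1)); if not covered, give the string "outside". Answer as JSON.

T0:
  2·area = 4
  edge (8, 16)→(10, 4): d=(2,-12) top-left  bias=+0
  edge (10, 4)→(10, 6): d=(0,2) right/bottom  bias=-1
  edge (10, 6)→(8, 16): d=(-2,10) right/bottom  bias=-1
    (5,0)@(11, 1): e=[6,-2,0] → ·  [on edge]
    (4,5)@(9, 11): e=[2,2,0] → ·  [on edge]
  covered (0 px):
    · · · · · ·
    · · · · · ·
    · · · · · ·
    · · · · · ·
    · · · · · ·
    · · · · · ·
    · · · · · ·
    · · · · · ·
    · · · · · ·
T1:
  2·area = 104
  edge (11, 5)→(2, 16): d=(-9,11) right/bottom  bias=-1
  edge (2, 16)→(4, 2): d=(2,-14) top-left  bias=+0
  edge (4, 2)→(11, 5): d=(7,3) right/bottom  bias=-1
    (2,1)@(5, 3): e=[84,16,4] → #
    (3,1)@(7, 3): e=[62,44,-2] → ·
    (2,2)@(5, 5): e=[66,20,18] → #
    (3,2)@(7, 5): e=[44,48,12] → #
    (4,2)@(9, 5): e=[22,76,6] → #
    (5,2)@(11, 5): e=[0,104,0] → ·  [on edge]
    (2,3)@(5, 7): e=[48,24,32] → #
    (5,3)@(11, 7): e=[-18,108,14] → ·
    (1,4)@(3, 9): e=[52,0,52] → #  [on edge]
    (4,4)@(9, 9): e=[-14,84,34] → ·
    (1,5)@(3, 11): e=[34,4,66] → #
    (3,5)@(7, 11): e=[-10,60,54] → ·
  covered (13 px):
    · · · · · ·
    · · # · · ·
    · · # # # ·
    · · # # # ·
    · # # # · ·
    · # # · · ·
    · # · · · ·
    · · · · · ·
    · · · · · ·

Answer: [56,40,8]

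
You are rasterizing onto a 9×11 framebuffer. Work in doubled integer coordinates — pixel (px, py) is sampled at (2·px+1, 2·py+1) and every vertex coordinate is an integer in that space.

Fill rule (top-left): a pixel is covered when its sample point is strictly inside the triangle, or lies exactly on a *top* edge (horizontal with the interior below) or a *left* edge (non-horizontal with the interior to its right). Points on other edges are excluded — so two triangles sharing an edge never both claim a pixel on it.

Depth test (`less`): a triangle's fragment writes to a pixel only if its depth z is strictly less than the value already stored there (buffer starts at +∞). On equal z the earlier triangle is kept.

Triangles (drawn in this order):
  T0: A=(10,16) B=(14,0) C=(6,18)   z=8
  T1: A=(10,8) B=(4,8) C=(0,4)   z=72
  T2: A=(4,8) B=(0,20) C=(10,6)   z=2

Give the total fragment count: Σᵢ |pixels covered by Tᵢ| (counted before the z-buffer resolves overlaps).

T0:
  2·area = 56  (B↔C swapped to make it positive)
  edge (10, 16)→(6, 18): d=(-4,2) right/bottom  bias=-1
  edge (6, 18)→(14, 0): d=(8,-18) top-left  bias=+0
  edge (14, 0)→(10, 16): d=(-4,16) right/bottom  bias=-1
    (6,1)@(13, 3): e=[46,6,4] → █
    (7,1)@(15, 3): e=[42,42,-28] → ·
    (6,2)@(13, 5): e=[38,22,-4] → ·
    (5,3)@(11, 7): e=[34,2,20] → █
    (6,3)@(13, 7): e=[30,38,-12] → ·
    (5,4)@(11, 9): e=[26,18,12] → █
    (6,4)@(13, 9): e=[22,54,-20] → ·
    (5,5)@(11, 11): e=[18,34,4] → █
    (6,5)@(13, 11): e=[14,70,-28] → ·
    (4,6)@(9, 13): e=[14,14,28] → █
    (5,6)@(11, 13): e=[10,50,-4] → ·
    (4,7)@(9, 15): e=[6,30,20] → █
  covered (7 px):
    · · · · · · · · ·
    · · · · · · █ · ·
    · · · · · · · · ·
    · · · · · █ · · ·
    · · · · · █ · · ·
    · · · · · █ · · ·
    · · · · █ · · · ·
    · · · · █ · · · ·
    · · · █ · · · · ·
    · · · · · · · · ·
    · · · · · · · · ·
T1:
  2·area = 24
  edge (10, 8)→(4, 8): d=(-6,0) right/bottom  bias=-1
  edge (4, 8)→(0, 4): d=(-4,-4) top-left  bias=+0
  edge (0, 4)→(10, 8): d=(10,4) right/bottom  bias=-1
    (0,2)@(1, 5): e=[18,0,6] → █  [on edge]
    (1,2)@(3, 5): e=[18,8,-2] → ·
    (0,3)@(1, 7): e=[6,-8,26] → ·
    (1,3)@(3, 7): e=[6,0,18] → █  [on edge]
    (2,3)@(5, 7): e=[6,8,10] → █
    (3,3)@(7, 7): e=[6,16,2] → █
    (4,3)@(9, 7): e=[6,24,-6] → ·
    (1,4)@(3, 9): e=[-6,-8,38] → ·
    (2,4)@(5, 9): e=[-6,0,30] → ·  [on edge]
    (3,4)@(7, 9): e=[-6,8,22] → ·
    (3,5)@(7, 11): e=[-18,0,42] → ·  [on edge]
    (4,6)@(9, 13): e=[-30,0,54] → ·  [on edge]
    (5,7)@(11, 15): e=[-42,0,66] → ·  [on edge]
    (6,8)@(13, 17): e=[-54,0,78] → ·  [on edge]
    (7,9)@(15, 19): e=[-66,0,90] → ·  [on edge]
    (8,10)@(17, 21): e=[-78,0,102] → ·  [on edge]
  covered (4 px):
    · · · · · · · · ·
    · · · · · · · · ·
    █ · · · · · · · ·
    · █ █ █ · · · · ·
    · · · · · · · · ·
    · · · · · · · · ·
    · · · · · · · · ·
    · · · · · · · · ·
    · · · · · · · · ·
    · · · · · · · · ·
    · · · · · · · · ·
T2:
  2·area = 64  (B↔C swapped to make it positive)
  edge (4, 8)→(10, 6): d=(6,-2) top-left  bias=+0
  edge (10, 6)→(0, 20): d=(-10,14) right/bottom  bias=-1
  edge (0, 20)→(4, 8): d=(4,-12) top-left  bias=+0
    (2,2)@(5, 5): e=[-16,80,0] → ·  [on edge]
    (6,2)@(13, 5): e=[0,-32,96] → ·  [on edge]
    (3,3)@(7, 7): e=[0,32,32] → █  [on edge]
    (4,3)@(9, 7): e=[4,4,56] → █
    (5,3)@(11, 7): e=[8,-24,80] → ·
    (0,4)@(1, 9): e=[0,96,-32] → ·  [on edge]
    (2,4)@(5, 9): e=[8,40,16] → █
    (4,4)@(9, 9): e=[16,-16,64] → ·
    (1,5)@(3, 11): e=[16,48,0] → █  [on edge]
    (3,5)@(7, 11): e=[24,-8,48] → ·
    (1,6)@(3, 13): e=[28,28,8] → █
    (2,6)@(5, 13): e=[32,0,32] → ·  [on edge]
    (0,8)@(1, 17): e=[48,16,0] → █  [on edge]
  covered (9 px):
    · · · · · · · · ·
    · · · · · · · · ·
    · · · · · · · · ·
    · · · █ █ · · · ·
    · · █ █ · · · · ·
    · █ █ · · · · · ·
    · █ · · · · · · ·
    · █ · · · · · · ·
    █ · · · · · · · ·
    · · · · · · · · ·
    · · · · · · · · ·

Result: 20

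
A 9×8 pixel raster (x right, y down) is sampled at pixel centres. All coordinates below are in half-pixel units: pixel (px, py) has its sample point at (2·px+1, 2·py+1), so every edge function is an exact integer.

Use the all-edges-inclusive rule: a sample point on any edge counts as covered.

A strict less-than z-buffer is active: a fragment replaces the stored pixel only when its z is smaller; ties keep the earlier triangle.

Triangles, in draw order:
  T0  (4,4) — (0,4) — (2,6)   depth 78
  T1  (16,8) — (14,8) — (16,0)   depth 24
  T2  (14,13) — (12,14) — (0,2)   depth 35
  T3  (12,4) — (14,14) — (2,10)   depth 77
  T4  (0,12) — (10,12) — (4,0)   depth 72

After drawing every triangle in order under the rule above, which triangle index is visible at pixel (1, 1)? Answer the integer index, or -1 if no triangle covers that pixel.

T0:
  2·area = 8  (B↔C swapped to make it positive)
  edge (4, 4)→(2, 6): d=(-2,2) inclusive
  edge (2, 6)→(0, 4): d=(-2,-2) inclusive
  edge (0, 4)→(4, 4): d=(4,0) inclusive
    (3,0)@(7, 1): e=[0,20,-12] → .  [on edge]
    (2,1)@(5, 3): e=[0,12,-4] → .  [on edge]
    (0,2)@(1, 5): e=[4,0,4] → X  [on edge]
    (1,2)@(3, 5): e=[0,4,4] → X  [on edge]
    (2,2)@(5, 5): e=[-4,8,4] → .
    (0,3)@(1, 7): e=[0,-4,12] → .  [on edge]
    (1,3)@(3, 7): e=[-4,0,12] → .  [on edge]
    (2,4)@(5, 9): e=[-12,0,20] → .  [on edge]
    (3,5)@(7, 11): e=[-20,0,28] → .  [on edge]
    (4,6)@(9, 13): e=[-28,0,36] → .  [on edge]
    (5,7)@(11, 15): e=[-36,0,44] → .  [on edge]
  covered (2 px):
    . . . . . . . . .
    . . . . . . . . .
    X X . . . . . . .
    . . . . . . . . .
    . . . . . . . . .
    . . . . . . . . .
    . . . . . . . . .
    . . . . . . . . .
T1:
  2·area = 16
  edge (16, 8)→(14, 8): d=(-2,0) inclusive
  edge (14, 8)→(16, 0): d=(2,-8) inclusive
  edge (16, 0)→(16, 8): d=(0,8) inclusive
    (7,2)@(15, 5): e=[6,2,8] → X
    (8,2)@(17, 5): e=[6,18,-8] → .
    (7,3)@(15, 7): e=[2,6,8] → X
    (8,3)@(17, 7): e=[2,22,-8] → .
    (7,4)@(15, 9): e=[-2,10,8] → .
  covered (2 px):
    . . . . . . . . .
    . . . . . . . . .
    . . . . . . . X .
    . . . . . . . X .
    . . . . . . . . .
    . . . . . . . . .
    . . . . . . . . .
    . . . . . . . . .
T2:
  2·area = 36
  edge (14, 13)→(12, 14): d=(-2,1) inclusive
  edge (12, 14)→(0, 2): d=(-12,-12) inclusive
  edge (0, 2)→(14, 13): d=(14,11) inclusive
    (0,1)@(1, 3): e=[33,0,3] → X  [on edge]
    (1,1)@(3, 3): e=[31,24,-19] → .
    (0,2)@(1, 5): e=[29,-24,31] → .
    (1,2)@(3, 5): e=[27,0,9] → X  [on edge]
    (2,2)@(5, 5): e=[25,24,-13] → .
    (1,3)@(3, 7): e=[23,-24,37] → .
    (2,3)@(5, 7): e=[21,0,15] → X  [on edge]
    (3,3)@(7, 7): e=[19,24,-7] → .
    (2,4)@(5, 9): e=[17,-24,43] → .
    (3,4)@(7, 9): e=[15,0,21] → X  [on edge]
    (4,4)@(9, 9): e=[13,24,-1] → .
    (3,5)@(7, 11): e=[11,-24,49] → .
    (4,5)@(9, 11): e=[9,0,27] → X  [on edge]
    (5,6)@(11, 13): e=[3,0,33] → X  [on edge]
    (6,7)@(13, 15): e=[-3,0,39] → .  [on edge]
  covered (8 px):
    . . . . . . . . .
    X . . . . . . . .
    . X . . . . . . .
    . . X . . . . . .
    . . . X . . . . .
    . . . . X X . . .
    . . . . . X X . .
    . . . . . . . . .
T3:
  2·area = 112
  edge (12, 4)→(14, 14): d=(2,10) inclusive
  edge (14, 14)→(2, 10): d=(-12,-4) inclusive
  edge (2, 10)→(12, 4): d=(10,-6) inclusive
    (8,0)@(17, 1): e=[-56,168,0] → .  [on edge]
    (5,2)@(11, 5): e=[12,96,4] → X
    (6,2)@(13, 5): e=[-8,104,16] → .
    (3,3)@(7, 7): e=[56,56,0] → X  [on edge]
    (4,3)@(9, 7): e=[36,64,12] → X
    (6,3)@(13, 7): e=[-4,80,36] → .
    (2,4)@(5, 9): e=[80,24,8] → X
    (6,4)@(13, 9): e=[0,56,56] → X  [on edge]
    (7,4)@(15, 9): e=[-20,64,68] → .
    (2,5)@(5, 11): e=[84,0,28] → X  [on edge]
    (7,5)@(15, 11): e=[-16,40,88] → .
    (2,6)@(5, 13): e=[88,-24,48] → .
    (5,6)@(11, 13): e=[28,0,84] → X  [on edge]
    (8,7)@(17, 15): e=[-28,0,140] → .  [on edge]
  covered (16 px):
    . . . . . . . . .
    . . . . . . . . .
    . . . . . X . . .
    . . . X X X . . .
    . . X X X X X . .
    . . X X X X X . .
    . . . . . X X . .
    . . . . . . . . .
T4:
  2·area = 120  (B↔C swapped to make it positive)
  edge (0, 12)→(4, 0): d=(4,-12) inclusive
  edge (4, 0)→(10, 12): d=(6,12) inclusive
  edge (10, 12)→(0, 12): d=(-10,0) inclusive
    (1,1)@(3, 3): e=[0,30,90] → X  [on edge]
    (2,1)@(5, 3): e=[24,6,90] → X
    (3,1)@(7, 3): e=[48,-18,90] → .
    (1,2)@(3, 5): e=[8,42,70] → X
    (3,2)@(7, 5): e=[56,-6,70] → .
    (1,3)@(3, 7): e=[16,54,50] → X
    (3,3)@(7, 7): e=[64,6,50] → X
    (4,3)@(9, 7): e=[88,-18,50] → .
    (0,4)@(1, 9): e=[0,90,30] → X  [on edge]
    (4,4)@(9, 9): e=[96,-6,30] → .
    (0,5)@(1, 11): e=[8,102,10] → X
    (4,5)@(9, 11): e=[104,6,10] → X
  covered (16 px):
    . . . . . . . . .
    . X X . . . . . .
    . X X . . . . . .
    . X X X . . . . .
    X X X X . . . . .
    X X X X X . . . .
    . . . . . . . . .
    . . . . . . . . .

Z-buffer (winner per pixel, '.' = empty):
  . . . . . . . . .
  2 4 4 . . . . . .
  0 2 4 . . 3 . 1 .
  . 4 2 4 3 3 . 1 .
  4 4 4 2 3 3 3 . .
  4 4 4 4 2 2 3 . .
  . . . . . 2 2 . .
  . . . . . . . . .

Result: 4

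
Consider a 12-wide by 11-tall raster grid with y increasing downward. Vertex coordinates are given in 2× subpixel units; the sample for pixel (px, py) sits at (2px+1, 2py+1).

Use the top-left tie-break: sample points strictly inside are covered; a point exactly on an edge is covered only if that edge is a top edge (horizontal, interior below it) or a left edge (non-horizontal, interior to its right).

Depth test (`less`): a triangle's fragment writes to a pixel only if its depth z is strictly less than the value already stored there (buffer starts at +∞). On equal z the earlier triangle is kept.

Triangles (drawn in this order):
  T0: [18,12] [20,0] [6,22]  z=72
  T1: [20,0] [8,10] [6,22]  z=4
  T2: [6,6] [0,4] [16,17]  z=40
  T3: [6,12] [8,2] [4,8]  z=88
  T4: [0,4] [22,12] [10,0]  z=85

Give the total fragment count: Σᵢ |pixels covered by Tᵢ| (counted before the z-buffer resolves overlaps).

T0:
  2·area = 124  (B↔C swapped to make it positive)
  edge (18, 12)→(6, 22): d=(-12,10) right/bottom  bias=-1
  edge (6, 22)→(20, 0): d=(14,-22) top-left  bias=+0
  edge (20, 0)→(18, 12): d=(-2,12) right/bottom  bias=-1
    (9,1)@(19, 3): e=[98,20,6] → #
    (10,1)@(21, 3): e=[78,64,-18] → ·
    (8,2)@(17, 5): e=[94,4,26] → #
    (10,2)@(21, 5): e=[54,92,-22] → ·
    (8,3)@(17, 7): e=[70,32,22] → #
    (9,3)@(19, 7): e=[50,76,-2] → ·
    (7,4)@(15, 9): e=[66,16,42] → #
    (9,4)@(19, 9): e=[26,104,-6] → ·
    (6,5)@(13, 11): e=[62,0,62] → #  [on edge]
    (9,5)@(19, 11): e=[2,132,-10] → ·
    (6,6)@(13, 13): e=[38,28,58] → #
    (8,6)@(17, 13): e=[-2,116,10] → ·
  covered (16 px):
    · · · · · · · · · · · ·
    · · · · · · · · · # · ·
    · · · · · · · · # # · ·
    · · · · · · · · # · · ·
    · · · · · · · # # · · ·
    · · · · · · # # # · · ·
    · · · · · · # # · · · ·
    · · · · · # # · · · · ·
    · · · · · # · · · · · ·
    · · · · # · · · · · · ·
    · · · # · · · · · · · ·
T1:
  2·area = 124  (B↔C swapped to make it positive)
  edge (20, 0)→(6, 22): d=(-14,22) right/bottom  bias=-1
  edge (6, 22)→(8, 10): d=(2,-12) top-left  bias=+0
  edge (8, 10)→(20, 0): d=(12,-10) top-left  bias=+0
    (9,0)@(19, 1): e=[8,114,2] → #
    (10,0)@(21, 1): e=[-36,138,22] → ·
    (8,1)@(17, 3): e=[24,94,6] → #
    (9,1)@(19, 3): e=[-20,118,26] → ·
    (7,2)@(15, 5): e=[40,74,10] → #
    (8,2)@(17, 5): e=[-4,98,30] → ·
    (6,3)@(13, 7): e=[56,54,14] → #
    (8,3)@(17, 7): e=[-32,102,54] → ·
    (5,4)@(11, 9): e=[72,34,18] → #
    (7,4)@(15, 9): e=[-16,82,58] → ·
    (4,5)@(9, 11): e=[88,14,22] → #
    (6,5)@(13, 11): e=[0,62,62] → ·  [on edge]
  covered (15 px):
    · · · · · · · · · # · ·
    · · · · · · · · # · · ·
    · · · · · · · # · · · ·
    · · · · · · # # · · · ·
    · · · · · # # · · · · ·
    · · · · # # · · · · · ·
    · · · · # # · · · · · ·
    · · · · # · · · · · · ·
    · · · # # · · · · · · ·
    · · · # · · · · · · · ·
    · · · · · · · · · · · ·
T2:
  2·area = 46  (B↔C swapped to make it positive)
  edge (6, 6)→(16, 17): d=(10,11) right/bottom  bias=-1
  edge (16, 17)→(0, 4): d=(-16,-13) top-left  bias=+0
  edge (0, 4)→(6, 6): d=(6,2) right/bottom  bias=-1
    (1,2)@(3, 5): e=[23,23,0] → ·  [on edge]
    (2,3)@(5, 7): e=[21,17,8] → #
    (3,3)@(7, 7): e=[-1,43,4] → ·
    (4,3)@(9, 7): e=[-23,69,0] → ·  [on edge]
    (2,4)@(5, 9): e=[41,-15,20] → ·
    (3,4)@(7, 9): e=[19,11,16] → #
    (4,4)@(9, 9): e=[-3,37,12] → ·
    (7,4)@(15, 9): e=[-69,115,0] → ·  [on edge]
    (3,5)@(7, 11): e=[39,-21,28] → ·
    (4,5)@(9, 11): e=[17,5,24] → #
    (5,5)@(11, 11): e=[-5,31,20] → ·
    (10,5)@(21, 11): e=[-115,161,0] → ·  [on edge]
  covered (3 px):
    · · · · · · · · · · · ·
    · · · · · · · · · · · ·
    · · · · · · · · · · · ·
    · · # · · · · · · · · ·
    · · · # · · · · · · · ·
    · · · · # · · · · · · ·
    · · · · · · · · · · · ·
    · · · · · · · · · · · ·
    · · · · · · · · · · · ·
    · · · · · · · · · · · ·
    · · · · · · · · · · · ·
T3:
  2·area = 28  (B↔C swapped to make it positive)
  edge (6, 12)→(4, 8): d=(-2,-4) top-left  bias=+0
  edge (4, 8)→(8, 2): d=(4,-6) top-left  bias=+0
  edge (8, 2)→(6, 12): d=(-2,10) right/bottom  bias=-1
    (3,2)@(7, 5): e=[18,6,4] → #
    (4,2)@(9, 5): e=[26,18,-16] → ·
    (2,3)@(5, 7): e=[6,2,20] → #
    (3,3)@(7, 7): e=[14,14,0] → ·  [on edge]
    (2,4)@(5, 9): e=[2,10,16] → #
    (3,4)@(7, 9): e=[10,22,-4] → ·
    (2,5)@(5, 11): e=[-2,18,12] → ·
    (2,8)@(5, 17): e=[-14,42,0] → ·  [on edge]
  covered (3 px):
    · · · · · · · · · · · ·
    · · · · · · · · · · · ·
    · · · # · · · · · · · ·
    · · # · · · · · · · · ·
    · · # · · · · · · · · ·
    · · · · · · · · · · · ·
    · · · · · · · · · · · ·
    · · · · · · · · · · · ·
    · · · · · · · · · · · ·
    · · · · · · · · · · · ·
    · · · · · · · · · · · ·
T4:
  2·area = 168  (B↔C swapped to make it positive)
  edge (0, 4)→(10, 0): d=(10,-4) top-left  bias=+0
  edge (10, 0)→(22, 12): d=(12,12) right/bottom  bias=-1
  edge (22, 12)→(0, 4): d=(-22,-8) top-left  bias=+0
    (4,0)@(9, 1): e=[6,24,138] → #
    (5,0)@(11, 1): e=[14,0,154] → ·  [on edge]
    (1,1)@(3, 3): e=[2,120,46] → #
    (2,1)@(5, 3): e=[10,96,62] → #
    (3,1)@(7, 3): e=[18,72,78] → #
    (5,1)@(11, 3): e=[34,24,110] → #
    (6,1)@(13, 3): e=[42,0,126] → ·  [on edge]
    (1,2)@(3, 5): e=[22,144,2] → #
    (6,2)@(13, 5): e=[62,24,82] → #
    (7,2)@(15, 5): e=[70,0,98] → ·  [on edge]
    (1,3)@(3, 7): e=[42,168,-42] → ·
    (2,3)@(5, 7): e=[50,144,-26] → ·
    (8,3)@(17, 7): e=[98,0,70] → ·  [on edge]
    (9,4)@(19, 9): e=[126,0,42] → ·  [on edge]
    (10,5)@(21, 11): e=[154,0,14] → ·  [on edge]
    (11,6)@(23, 13): e=[182,0,-14] → ·  [on edge]
  covered (18 px):
    · · · · # · · · · · · ·
    · # # # # # · · · · · ·
    · # # # # # # · · · · ·
    · · · · # # # # · · · ·
    · · · · · · · # # · · ·
    · · · · · · · · · · · ·
    · · · · · · · · · · · ·
    · · · · · · · · · · · ·
    · · · · · · · · · · · ·
    · · · · · · · · · · · ·
    · · · · · · · · · · · ·

Result: 55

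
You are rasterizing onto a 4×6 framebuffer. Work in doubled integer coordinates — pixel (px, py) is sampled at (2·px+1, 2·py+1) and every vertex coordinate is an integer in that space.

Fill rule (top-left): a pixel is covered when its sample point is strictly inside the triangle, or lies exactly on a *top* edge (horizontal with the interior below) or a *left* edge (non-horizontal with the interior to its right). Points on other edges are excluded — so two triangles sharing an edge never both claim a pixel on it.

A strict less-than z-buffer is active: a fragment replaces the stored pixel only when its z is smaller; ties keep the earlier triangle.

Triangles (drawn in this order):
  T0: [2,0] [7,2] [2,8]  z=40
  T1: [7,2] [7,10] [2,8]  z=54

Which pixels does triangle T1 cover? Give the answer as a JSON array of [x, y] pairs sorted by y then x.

T0:
  2·area = 40
  edge (2, 0)→(7, 2): d=(5,2) right/bottom  bias=-1
  edge (7, 2)→(2, 8): d=(-5,6) right/bottom  bias=-1
  edge (2, 8)→(2, 0): d=(0,-8) top-left  bias=+0
    (1,0)@(3, 1): e=[3,29,8] → █
    (2,0)@(5, 1): e=[-1,17,24] → ·
    (1,1)@(3, 3): e=[13,19,8] → █
    (2,1)@(5, 3): e=[9,7,24] → █
    (3,1)@(7, 3): e=[5,-5,40] → ·
    (1,2)@(3, 5): e=[23,9,8] → █
    (2,2)@(5, 5): e=[19,-3,24] → ·
    (1,3)@(3, 7): e=[33,-1,8] → ·
  covered (4 px):
    · █ · ·
    · █ █ ·
    · █ · ·
    · · · ·
    · · · ·
    · · · ·
T1:
  2·area = 40
  edge (7, 2)→(7, 10): d=(0,8) right/bottom  bias=-1
  edge (7, 10)→(2, 8): d=(-5,-2) top-left  bias=+0
  edge (2, 8)→(7, 2): d=(5,-6) top-left  bias=+0
    (3,0)@(7, 1): e=[0,45,-5] → ·  [on edge]
    (3,1)@(7, 3): e=[0,35,5] → ·  [on edge]
    (2,2)@(5, 5): e=[16,21,3] → █
    (3,2)@(7, 5): e=[0,25,15] → ·  [on edge]
    (1,3)@(3, 7): e=[32,7,1] → █
    (3,3)@(7, 7): e=[0,15,25] → ·  [on edge]
    (1,4)@(3, 9): e=[32,-3,11] → ·
    (2,4)@(5, 9): e=[16,1,23] → █
    (3,4)@(7, 9): e=[0,5,35] → ·  [on edge]
    (2,5)@(5, 11): e=[16,-9,33] → ·
    (3,5)@(7, 11): e=[0,-5,45] → ·  [on edge]
  covered (4 px):
    · · · ·
    · · · ·
    · · █ ·
    · █ █ ·
    · · █ ·
    · · · ·

Result: [[2,2],[1,3],[2,3],[2,4]]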